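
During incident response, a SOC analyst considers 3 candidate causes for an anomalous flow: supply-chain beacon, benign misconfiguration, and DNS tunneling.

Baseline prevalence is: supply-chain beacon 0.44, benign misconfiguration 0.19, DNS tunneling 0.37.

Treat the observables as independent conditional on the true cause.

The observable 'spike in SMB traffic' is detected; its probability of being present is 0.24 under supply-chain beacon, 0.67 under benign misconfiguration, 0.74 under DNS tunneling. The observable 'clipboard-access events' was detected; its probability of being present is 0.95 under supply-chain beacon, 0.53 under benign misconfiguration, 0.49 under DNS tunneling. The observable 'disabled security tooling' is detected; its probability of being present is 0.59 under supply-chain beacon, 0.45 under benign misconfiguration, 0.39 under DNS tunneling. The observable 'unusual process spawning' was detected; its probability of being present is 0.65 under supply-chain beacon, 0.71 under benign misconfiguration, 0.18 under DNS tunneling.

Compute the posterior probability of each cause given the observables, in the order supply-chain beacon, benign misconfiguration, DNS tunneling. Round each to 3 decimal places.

Multiply each prior by the joint likelihood of the observable pattern:
  supply-chain beacon: 0.44 × 0.24 × 0.95 × 0.59 × 0.65 = 0.038473
  benign misconfiguration: 0.19 × 0.67 × 0.53 × 0.45 × 0.71 = 0.021556
  DNS tunneling: 0.37 × 0.74 × 0.49 × 0.39 × 0.18 = 0.0094182
Marginal likelihood of the evidence = 0.069447.
P(supply-chain beacon | evidence) = 0.038473 / 0.069447 ≈ 0.554
P(benign misconfiguration | evidence) = 0.021556 / 0.069447 ≈ 0.310
P(DNS tunneling | evidence) = 0.0094182 / 0.069447 ≈ 0.136

0.554, 0.310, 0.136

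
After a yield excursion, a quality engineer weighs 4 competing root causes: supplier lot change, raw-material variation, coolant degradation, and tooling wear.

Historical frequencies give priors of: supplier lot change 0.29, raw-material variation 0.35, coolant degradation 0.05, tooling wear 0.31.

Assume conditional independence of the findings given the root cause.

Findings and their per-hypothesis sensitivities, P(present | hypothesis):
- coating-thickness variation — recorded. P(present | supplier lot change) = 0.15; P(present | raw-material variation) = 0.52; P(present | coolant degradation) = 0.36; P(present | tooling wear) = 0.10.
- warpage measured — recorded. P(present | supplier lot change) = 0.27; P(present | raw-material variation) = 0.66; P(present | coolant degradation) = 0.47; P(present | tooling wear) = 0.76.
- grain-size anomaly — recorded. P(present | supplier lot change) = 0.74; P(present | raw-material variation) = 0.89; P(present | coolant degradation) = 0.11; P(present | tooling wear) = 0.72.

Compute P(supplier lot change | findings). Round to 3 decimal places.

For each hypothesis, the unnormalized posterior weight is prior × product of the finding likelihoods:
  supplier lot change: 0.29 × 0.15 × 0.27 × 0.74 = 0.0086913
  raw-material variation: 0.35 × 0.52 × 0.66 × 0.89 = 0.10691
  coolant degradation: 0.05 × 0.36 × 0.47 × 0.11 = 0.0009306
  tooling wear: 0.31 × 0.10 × 0.76 × 0.72 = 0.016963
Marginal likelihood of the evidence = 0.13349.
P(supplier lot change | evidence) = 0.0086913 / 0.13349 ≈ 0.065.

0.065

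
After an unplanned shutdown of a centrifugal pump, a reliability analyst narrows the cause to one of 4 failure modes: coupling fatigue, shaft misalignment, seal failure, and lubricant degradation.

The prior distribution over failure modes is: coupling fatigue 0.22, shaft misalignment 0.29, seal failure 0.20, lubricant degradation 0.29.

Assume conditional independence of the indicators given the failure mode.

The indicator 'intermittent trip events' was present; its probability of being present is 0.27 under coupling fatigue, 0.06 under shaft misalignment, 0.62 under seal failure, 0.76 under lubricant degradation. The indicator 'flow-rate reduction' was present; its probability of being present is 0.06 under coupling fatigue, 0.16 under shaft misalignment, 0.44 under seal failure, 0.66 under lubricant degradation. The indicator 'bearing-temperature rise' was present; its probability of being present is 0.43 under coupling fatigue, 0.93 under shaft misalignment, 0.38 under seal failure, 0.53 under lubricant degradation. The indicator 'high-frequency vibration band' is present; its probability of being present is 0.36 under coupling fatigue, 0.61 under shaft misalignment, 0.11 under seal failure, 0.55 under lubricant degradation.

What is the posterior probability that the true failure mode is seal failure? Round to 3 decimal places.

By Bayes' rule with conditional independence, the unnormalized weight for each hypothesis is prior × ∏ likelihoods:
  coupling fatigue: 0.22 × 0.27 × 0.06 × 0.43 × 0.36 = 0.00055171
  shaft misalignment: 0.29 × 0.06 × 0.16 × 0.93 × 0.61 = 0.0015794
  seal failure: 0.20 × 0.62 × 0.44 × 0.38 × 0.11 = 0.0022806
  lubricant degradation: 0.29 × 0.76 × 0.66 × 0.53 × 0.55 = 0.042403
The unnormalized weights sum to 0.046814.
P(seal failure | evidence) = 0.0022806 / 0.046814 ≈ 0.049.

0.049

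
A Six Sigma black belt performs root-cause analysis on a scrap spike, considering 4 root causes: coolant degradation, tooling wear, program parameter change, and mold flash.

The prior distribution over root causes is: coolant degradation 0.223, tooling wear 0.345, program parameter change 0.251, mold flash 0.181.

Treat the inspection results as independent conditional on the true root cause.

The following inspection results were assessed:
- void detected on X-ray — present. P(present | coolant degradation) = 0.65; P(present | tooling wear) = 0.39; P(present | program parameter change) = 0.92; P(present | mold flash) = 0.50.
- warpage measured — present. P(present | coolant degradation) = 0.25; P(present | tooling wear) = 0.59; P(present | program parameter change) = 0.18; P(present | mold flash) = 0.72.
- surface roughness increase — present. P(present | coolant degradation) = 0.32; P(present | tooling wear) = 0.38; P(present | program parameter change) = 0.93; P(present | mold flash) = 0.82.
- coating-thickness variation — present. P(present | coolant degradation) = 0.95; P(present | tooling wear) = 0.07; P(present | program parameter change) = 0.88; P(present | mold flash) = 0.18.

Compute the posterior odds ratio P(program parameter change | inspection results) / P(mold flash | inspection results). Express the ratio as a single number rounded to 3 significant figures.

3.54

The normalizing constant cancels in an odds ratio, so compute prior × likelihood for the two hypotheses only:
  program parameter change: 0.251 × 0.92 × 0.18 × 0.93 × 0.88 = 0.034017
  mold flash: 0.181 × 0.50 × 0.72 × 0.82 × 0.18 = 0.0096176
Odds(program parameter change : mold flash) = 0.034017 / 0.0096176 ≈ 3.54.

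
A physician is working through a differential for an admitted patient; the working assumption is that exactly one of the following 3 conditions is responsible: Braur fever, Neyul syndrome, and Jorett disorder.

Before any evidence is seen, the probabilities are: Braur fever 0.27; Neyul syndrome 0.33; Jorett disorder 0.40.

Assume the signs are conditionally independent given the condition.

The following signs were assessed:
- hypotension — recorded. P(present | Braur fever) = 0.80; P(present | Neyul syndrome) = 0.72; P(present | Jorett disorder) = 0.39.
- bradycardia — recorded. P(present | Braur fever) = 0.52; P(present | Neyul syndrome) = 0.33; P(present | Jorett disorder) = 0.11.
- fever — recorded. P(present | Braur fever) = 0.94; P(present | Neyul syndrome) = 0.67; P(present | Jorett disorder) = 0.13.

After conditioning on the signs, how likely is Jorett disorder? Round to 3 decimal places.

By Bayes' rule with conditional independence, the unnormalized weight for each hypothesis is prior × ∏ likelihoods:
  Braur fever: 0.27 × 0.80 × 0.52 × 0.94 = 0.10558
  Neyul syndrome: 0.33 × 0.72 × 0.33 × 0.67 = 0.052533
  Jorett disorder: 0.40 × 0.39 × 0.11 × 0.13 = 0.0022308
The unnormalized weights sum to 0.16034.
P(Jorett disorder | evidence) = 0.0022308 / 0.16034 ≈ 0.014.

0.014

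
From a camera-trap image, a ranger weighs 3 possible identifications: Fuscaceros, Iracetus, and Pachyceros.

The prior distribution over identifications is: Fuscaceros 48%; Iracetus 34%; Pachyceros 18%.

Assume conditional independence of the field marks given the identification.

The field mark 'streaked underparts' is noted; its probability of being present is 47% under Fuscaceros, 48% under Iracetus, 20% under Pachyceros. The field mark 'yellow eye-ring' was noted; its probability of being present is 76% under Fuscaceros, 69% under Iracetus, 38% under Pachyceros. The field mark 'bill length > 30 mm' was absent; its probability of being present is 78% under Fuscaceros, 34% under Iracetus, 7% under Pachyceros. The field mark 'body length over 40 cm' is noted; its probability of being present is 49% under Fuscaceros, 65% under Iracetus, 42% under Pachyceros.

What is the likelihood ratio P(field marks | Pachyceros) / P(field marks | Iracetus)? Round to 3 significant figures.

Take the product of per-field mark likelihoods under each hypothesis (using 1 − P(present | H) for each absent field mark), then divide.
  Pachyceros: 0.20 × 0.38 × (1 − 0.07) × 0.42 = 0.029686
  Iracetus: 0.48 × 0.69 × (1 − 0.34) × 0.65 = 0.14208
Bayes factor = 0.029686 / 0.14208 ≈ 0.209

0.209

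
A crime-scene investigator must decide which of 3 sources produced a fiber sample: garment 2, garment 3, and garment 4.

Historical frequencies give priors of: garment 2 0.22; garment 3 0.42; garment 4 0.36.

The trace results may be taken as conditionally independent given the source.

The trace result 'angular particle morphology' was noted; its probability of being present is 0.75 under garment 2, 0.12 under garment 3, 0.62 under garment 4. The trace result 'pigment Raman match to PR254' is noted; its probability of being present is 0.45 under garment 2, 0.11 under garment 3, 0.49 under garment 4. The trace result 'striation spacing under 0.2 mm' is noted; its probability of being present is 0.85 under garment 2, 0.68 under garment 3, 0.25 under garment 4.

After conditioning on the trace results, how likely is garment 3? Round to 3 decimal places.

For each hypothesis, the unnormalized posterior weight is prior × product of the trace result likelihoods:
  garment 2: 0.22 × 0.75 × 0.45 × 0.85 = 0.063113
  garment 3: 0.42 × 0.12 × 0.11 × 0.68 = 0.0037699
  garment 4: 0.36 × 0.62 × 0.49 × 0.25 = 0.027342
Marginal likelihood of the evidence = 0.094224.
P(garment 3 | evidence) = 0.0037699 / 0.094224 ≈ 0.040.

0.040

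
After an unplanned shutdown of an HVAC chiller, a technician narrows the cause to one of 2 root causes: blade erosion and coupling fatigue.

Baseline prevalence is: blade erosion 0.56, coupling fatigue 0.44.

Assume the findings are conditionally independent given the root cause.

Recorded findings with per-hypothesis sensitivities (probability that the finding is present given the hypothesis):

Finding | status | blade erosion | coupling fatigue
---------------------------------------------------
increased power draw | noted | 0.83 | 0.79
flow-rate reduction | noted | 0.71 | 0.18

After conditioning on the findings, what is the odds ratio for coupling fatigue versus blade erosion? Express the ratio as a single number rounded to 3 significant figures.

Posterior odds equal prior odds times the likelihood ratio; only the two competing hypotheses matter.
  coupling fatigue: 0.44 × 0.79 × 0.18 = 0.062568
  blade erosion: 0.56 × 0.83 × 0.71 = 0.33001
Odds(coupling fatigue : blade erosion) = 0.062568 / 0.33001 ≈ 0.190.

0.190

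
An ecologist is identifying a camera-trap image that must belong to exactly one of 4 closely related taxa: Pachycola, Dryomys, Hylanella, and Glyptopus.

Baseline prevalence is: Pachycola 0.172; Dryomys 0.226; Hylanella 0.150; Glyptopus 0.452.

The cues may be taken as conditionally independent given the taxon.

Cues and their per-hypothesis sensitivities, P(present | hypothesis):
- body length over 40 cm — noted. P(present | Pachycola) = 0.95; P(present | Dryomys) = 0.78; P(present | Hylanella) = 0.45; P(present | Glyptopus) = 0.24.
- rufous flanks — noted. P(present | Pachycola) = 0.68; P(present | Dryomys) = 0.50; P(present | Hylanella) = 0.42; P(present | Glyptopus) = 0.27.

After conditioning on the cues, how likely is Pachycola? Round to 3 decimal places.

For each hypothesis, the unnormalized posterior weight is prior × product of the cue likelihoods:
  Pachycola: 0.172 × 0.95 × 0.68 = 0.11111
  Dryomys: 0.226 × 0.78 × 0.50 = 0.08814
  Hylanella: 0.150 × 0.45 × 0.42 = 0.02835
  Glyptopus: 0.452 × 0.24 × 0.27 = 0.02929
Normalizing constant Z = 0.11111 + 0.08814 + 0.02835 + 0.02929 = 0.25689.
P(Pachycola | evidence) = 0.11111 / 0.25689 ≈ 0.433.

0.433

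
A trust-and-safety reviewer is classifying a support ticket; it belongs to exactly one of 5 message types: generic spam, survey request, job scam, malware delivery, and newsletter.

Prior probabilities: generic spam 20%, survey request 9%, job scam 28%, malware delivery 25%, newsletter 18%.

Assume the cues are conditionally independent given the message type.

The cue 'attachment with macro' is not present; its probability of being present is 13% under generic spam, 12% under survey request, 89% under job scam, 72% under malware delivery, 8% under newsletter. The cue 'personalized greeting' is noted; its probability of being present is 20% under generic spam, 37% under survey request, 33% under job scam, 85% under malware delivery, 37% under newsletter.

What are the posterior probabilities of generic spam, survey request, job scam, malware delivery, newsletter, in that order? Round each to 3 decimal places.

By Bayes' rule with conditional independence, the unnormalized weight for each hypothesis is prior × ∏ likelihoods (using 1 − P(present | H) for each absent cue):
  generic spam: 0.20 × (1 − 0.13) × 0.20 = 0.0348
  survey request: 0.09 × (1 − 0.12) × 0.37 = 0.029304
  job scam: 0.28 × (1 − 0.89) × 0.33 = 0.010164
  malware delivery: 0.25 × (1 − 0.72) × 0.85 = 0.0595
  newsletter: 0.18 × (1 − 0.08) × 0.37 = 0.061272
The unnormalized weights sum to 0.19504.
P(generic spam | evidence) = 0.0348 / 0.19504 ≈ 0.178
P(survey request | evidence) = 0.029304 / 0.19504 ≈ 0.150
P(job scam | evidence) = 0.010164 / 0.19504 ≈ 0.052
P(malware delivery | evidence) = 0.0595 / 0.19504 ≈ 0.305
P(newsletter | evidence) = 0.061272 / 0.19504 ≈ 0.314

0.178, 0.150, 0.052, 0.305, 0.314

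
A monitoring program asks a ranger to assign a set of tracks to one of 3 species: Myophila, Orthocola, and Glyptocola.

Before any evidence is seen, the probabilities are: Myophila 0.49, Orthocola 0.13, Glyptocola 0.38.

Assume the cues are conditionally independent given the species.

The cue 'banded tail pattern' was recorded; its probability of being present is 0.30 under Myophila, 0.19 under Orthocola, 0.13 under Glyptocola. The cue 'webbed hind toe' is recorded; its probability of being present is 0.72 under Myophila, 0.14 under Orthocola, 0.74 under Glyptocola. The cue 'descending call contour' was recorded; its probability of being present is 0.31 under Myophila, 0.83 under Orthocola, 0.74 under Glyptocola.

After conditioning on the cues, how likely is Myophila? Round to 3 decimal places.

0.523

By Bayes' rule with conditional independence, the unnormalized weight for each hypothesis is prior × ∏ likelihoods:
  Myophila: 0.49 × 0.30 × 0.72 × 0.31 = 0.03281
  Orthocola: 0.13 × 0.19 × 0.14 × 0.83 = 0.0028701
  Glyptocola: 0.38 × 0.13 × 0.74 × 0.74 = 0.027051
Marginal likelihood of the evidence = 0.062732.
P(Myophila | evidence) = 0.03281 / 0.062732 ≈ 0.523.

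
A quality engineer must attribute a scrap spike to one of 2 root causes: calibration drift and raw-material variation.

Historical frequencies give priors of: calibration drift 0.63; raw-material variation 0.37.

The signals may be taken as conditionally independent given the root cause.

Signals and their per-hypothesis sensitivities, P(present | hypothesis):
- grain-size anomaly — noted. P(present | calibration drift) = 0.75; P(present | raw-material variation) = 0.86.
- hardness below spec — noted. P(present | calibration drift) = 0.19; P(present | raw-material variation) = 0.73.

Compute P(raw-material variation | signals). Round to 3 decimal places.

0.721

Multiply each prior by the joint likelihood of the signal pattern:
  calibration drift: 0.63 × 0.75 × 0.19 = 0.089775
  raw-material variation: 0.37 × 0.86 × 0.73 = 0.23229
Marginal likelihood of the evidence = 0.32206.
P(raw-material variation | evidence) = 0.23229 / 0.32206 ≈ 0.721.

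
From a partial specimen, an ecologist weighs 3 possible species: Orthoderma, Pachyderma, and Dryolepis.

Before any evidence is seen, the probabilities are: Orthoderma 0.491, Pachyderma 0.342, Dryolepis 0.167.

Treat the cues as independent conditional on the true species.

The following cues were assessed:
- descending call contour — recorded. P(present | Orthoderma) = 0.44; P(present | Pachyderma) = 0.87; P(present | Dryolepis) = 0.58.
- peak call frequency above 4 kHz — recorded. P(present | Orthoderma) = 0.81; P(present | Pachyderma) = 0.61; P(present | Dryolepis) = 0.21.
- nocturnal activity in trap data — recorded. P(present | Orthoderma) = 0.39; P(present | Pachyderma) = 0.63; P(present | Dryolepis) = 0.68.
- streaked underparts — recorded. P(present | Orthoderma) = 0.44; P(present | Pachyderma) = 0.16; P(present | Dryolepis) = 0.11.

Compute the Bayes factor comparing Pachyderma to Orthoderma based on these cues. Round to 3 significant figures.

Take the product of per-cue likelihoods under each hypothesis, then divide.
  Pachyderma: 0.87 × 0.61 × 0.63 × 0.16 = 0.053495
  Orthoderma: 0.44 × 0.81 × 0.39 × 0.44 = 0.061158
Bayes factor = 0.053495 / 0.061158 ≈ 0.875

0.875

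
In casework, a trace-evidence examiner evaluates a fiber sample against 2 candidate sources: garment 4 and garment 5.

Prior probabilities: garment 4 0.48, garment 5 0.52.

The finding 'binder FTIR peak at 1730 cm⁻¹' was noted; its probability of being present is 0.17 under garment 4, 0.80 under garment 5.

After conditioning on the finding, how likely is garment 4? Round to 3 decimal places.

0.164

Multiply each prior by the likelihood of the finding:
  garment 4: 0.48 × 0.17 = 0.0816
  garment 5: 0.52 × 0.80 = 0.416
The unnormalized weights sum to 0.4976.
P(garment 4 | evidence) = 0.0816 / 0.4976 ≈ 0.164.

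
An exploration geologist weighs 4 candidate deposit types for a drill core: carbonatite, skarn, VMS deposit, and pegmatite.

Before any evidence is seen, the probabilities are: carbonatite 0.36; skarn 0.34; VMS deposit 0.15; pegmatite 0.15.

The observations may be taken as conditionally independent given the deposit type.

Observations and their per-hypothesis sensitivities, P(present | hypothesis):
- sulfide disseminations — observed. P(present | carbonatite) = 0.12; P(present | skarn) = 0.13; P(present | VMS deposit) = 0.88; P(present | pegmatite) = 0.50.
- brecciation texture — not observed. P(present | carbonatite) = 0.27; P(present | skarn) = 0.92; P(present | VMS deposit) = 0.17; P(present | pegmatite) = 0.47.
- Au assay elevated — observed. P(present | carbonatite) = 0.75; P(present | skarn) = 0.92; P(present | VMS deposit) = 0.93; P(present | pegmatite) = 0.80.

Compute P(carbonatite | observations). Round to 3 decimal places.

Multiply each prior by the joint likelihood of the evidence pattern (using 1 − P(present | H) for each absent observation):
  carbonatite: 0.36 × 0.12 × (1 − 0.27) × 0.75 = 0.023652
  skarn: 0.34 × 0.13 × (1 − 0.92) × 0.92 = 0.0032531
  VMS deposit: 0.15 × 0.88 × (1 − 0.17) × 0.93 = 0.10189
  pegmatite: 0.15 × 0.50 × (1 − 0.47) × 0.80 = 0.0318
Marginal likelihood of the evidence = 0.1606.
P(carbonatite | evidence) = 0.023652 / 0.1606 ≈ 0.147.

0.147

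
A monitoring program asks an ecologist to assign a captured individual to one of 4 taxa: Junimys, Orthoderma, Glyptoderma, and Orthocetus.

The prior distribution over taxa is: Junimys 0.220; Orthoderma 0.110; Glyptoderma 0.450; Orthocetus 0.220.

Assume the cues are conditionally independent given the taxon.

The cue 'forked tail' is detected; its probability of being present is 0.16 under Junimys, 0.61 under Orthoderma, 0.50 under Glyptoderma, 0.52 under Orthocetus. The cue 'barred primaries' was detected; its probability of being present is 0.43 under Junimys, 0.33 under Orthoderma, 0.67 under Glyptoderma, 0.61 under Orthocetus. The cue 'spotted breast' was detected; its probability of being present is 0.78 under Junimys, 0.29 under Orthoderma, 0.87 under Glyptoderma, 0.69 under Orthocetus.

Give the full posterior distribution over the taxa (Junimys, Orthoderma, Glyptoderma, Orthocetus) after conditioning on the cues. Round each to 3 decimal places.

0.060, 0.033, 0.664, 0.244

For each hypothesis, the unnormalized posterior weight is prior × product of the cue likelihoods:
  Junimys: 0.220 × 0.16 × 0.43 × 0.78 = 0.011806
  Orthoderma: 0.110 × 0.61 × 0.33 × 0.29 = 0.0064215
  Glyptoderma: 0.450 × 0.50 × 0.67 × 0.87 = 0.13115
  Orthocetus: 0.220 × 0.52 × 0.61 × 0.69 = 0.048151
Normalizing constant Z = 0.011806 + 0.0064215 + 0.13115 + 0.048151 = 0.19753.
P(Junimys | evidence) = 0.011806 / 0.19753 ≈ 0.060
P(Orthoderma | evidence) = 0.0064215 / 0.19753 ≈ 0.033
P(Glyptoderma | evidence) = 0.13115 / 0.19753 ≈ 0.664
P(Orthocetus | evidence) = 0.048151 / 0.19753 ≈ 0.244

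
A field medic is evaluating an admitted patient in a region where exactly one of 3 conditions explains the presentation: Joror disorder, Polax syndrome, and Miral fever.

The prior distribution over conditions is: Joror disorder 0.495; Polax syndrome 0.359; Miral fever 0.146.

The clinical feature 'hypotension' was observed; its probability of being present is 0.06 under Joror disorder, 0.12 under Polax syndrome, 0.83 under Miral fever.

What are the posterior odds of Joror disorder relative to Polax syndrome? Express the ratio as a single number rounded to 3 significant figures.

0.689

Unnormalized posterior weight (prior times the clinical feature likelihood) for each of the two hypotheses:
  Joror disorder: 0.495 × 0.06 = 0.0297
  Polax syndrome: 0.359 × 0.12 = 0.04308
Posterior odds = 0.0297 / 0.04308 ≈ 0.689.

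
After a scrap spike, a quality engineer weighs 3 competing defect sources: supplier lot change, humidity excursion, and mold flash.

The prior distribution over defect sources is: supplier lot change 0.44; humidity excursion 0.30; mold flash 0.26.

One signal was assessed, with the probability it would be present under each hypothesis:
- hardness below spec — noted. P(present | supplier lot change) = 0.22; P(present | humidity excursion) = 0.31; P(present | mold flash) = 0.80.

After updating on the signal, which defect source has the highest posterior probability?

By Bayes' rule, the unnormalized weight for each hypothesis is prior × likelihood:
  supplier lot change: 0.44 × 0.22 = 0.0968
  humidity excursion: 0.30 × 0.31 = 0.093
  mold flash: 0.26 × 0.80 = 0.208
Marginal likelihood of the evidence = 0.3978.
P(supplier lot change | evidence) ≈ 0.0968 / 0.3978 ≈ 0.243
P(humidity excursion | evidence) ≈ 0.093 / 0.3978 ≈ 0.234
P(mold flash | evidence) ≈ 0.208 / 0.3978 ≈ 0.523
The largest is 0.523, so mold flash is most probable.

mold flash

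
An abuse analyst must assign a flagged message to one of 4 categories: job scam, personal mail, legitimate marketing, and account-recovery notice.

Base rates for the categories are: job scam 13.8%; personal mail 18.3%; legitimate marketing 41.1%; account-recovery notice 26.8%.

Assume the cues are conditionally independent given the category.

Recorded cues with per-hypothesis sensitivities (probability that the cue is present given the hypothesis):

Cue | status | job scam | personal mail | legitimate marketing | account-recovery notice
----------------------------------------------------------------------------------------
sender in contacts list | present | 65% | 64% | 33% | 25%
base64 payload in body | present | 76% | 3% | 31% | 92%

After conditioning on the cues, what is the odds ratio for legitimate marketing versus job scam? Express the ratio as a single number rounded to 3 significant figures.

Posterior odds equal prior odds times the likelihood ratio; only the two competing hypotheses matter.
  legitimate marketing: 0.411 × 0.33 × 0.31 = 0.042045
  job scam: 0.138 × 0.65 × 0.76 = 0.068172
Posterior odds = 0.042045 / 0.068172 ≈ 0.617.

0.617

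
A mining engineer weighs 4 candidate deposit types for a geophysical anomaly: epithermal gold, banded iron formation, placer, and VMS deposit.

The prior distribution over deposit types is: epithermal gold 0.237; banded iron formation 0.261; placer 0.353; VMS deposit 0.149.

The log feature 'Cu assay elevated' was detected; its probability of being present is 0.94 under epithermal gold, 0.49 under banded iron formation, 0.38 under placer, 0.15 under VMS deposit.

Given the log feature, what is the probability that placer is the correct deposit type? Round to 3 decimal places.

By Bayes' rule, the unnormalized weight for each hypothesis is prior × likelihood:
  epithermal gold: 0.237 × 0.94 = 0.22278
  banded iron formation: 0.261 × 0.49 = 0.12789
  placer: 0.353 × 0.38 = 0.13414
  VMS deposit: 0.149 × 0.15 = 0.02235
The unnormalized weights sum to 0.50716.
P(placer | evidence) = 0.13414 / 0.50716 ≈ 0.264.

0.264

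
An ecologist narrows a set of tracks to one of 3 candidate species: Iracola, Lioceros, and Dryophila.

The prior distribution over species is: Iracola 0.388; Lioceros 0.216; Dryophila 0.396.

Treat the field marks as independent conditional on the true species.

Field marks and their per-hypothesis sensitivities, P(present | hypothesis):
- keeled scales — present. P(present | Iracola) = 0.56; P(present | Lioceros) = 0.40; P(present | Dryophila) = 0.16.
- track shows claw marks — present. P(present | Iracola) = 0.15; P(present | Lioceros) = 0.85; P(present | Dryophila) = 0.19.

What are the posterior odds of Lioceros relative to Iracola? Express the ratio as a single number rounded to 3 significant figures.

Unnormalized posterior weight (prior times the field mark likelihoods) for each of the two hypotheses:
  Lioceros: 0.216 × 0.40 × 0.85 = 0.07344
  Iracola: 0.388 × 0.56 × 0.15 = 0.032592
Odds(Lioceros : Iracola) = 0.07344 / 0.032592 ≈ 2.25.

2.25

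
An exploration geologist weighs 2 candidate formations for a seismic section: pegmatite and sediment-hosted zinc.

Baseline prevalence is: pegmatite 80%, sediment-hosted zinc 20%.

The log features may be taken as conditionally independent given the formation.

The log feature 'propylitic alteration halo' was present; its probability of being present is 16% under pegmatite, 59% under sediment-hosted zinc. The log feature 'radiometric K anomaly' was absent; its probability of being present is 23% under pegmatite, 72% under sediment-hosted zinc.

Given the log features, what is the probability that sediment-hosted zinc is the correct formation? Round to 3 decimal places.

0.251

Multiply each prior by the joint likelihood of the log feature pattern (using 1 − P(present | H) for each absent log feature):
  pegmatite: 0.80 × 0.16 × (1 − 0.23) = 0.09856
  sediment-hosted zinc: 0.20 × 0.59 × (1 − 0.72) = 0.03304
Marginal likelihood of the evidence = 0.1316.
P(sediment-hosted zinc | evidence) = 0.03304 / 0.1316 ≈ 0.251.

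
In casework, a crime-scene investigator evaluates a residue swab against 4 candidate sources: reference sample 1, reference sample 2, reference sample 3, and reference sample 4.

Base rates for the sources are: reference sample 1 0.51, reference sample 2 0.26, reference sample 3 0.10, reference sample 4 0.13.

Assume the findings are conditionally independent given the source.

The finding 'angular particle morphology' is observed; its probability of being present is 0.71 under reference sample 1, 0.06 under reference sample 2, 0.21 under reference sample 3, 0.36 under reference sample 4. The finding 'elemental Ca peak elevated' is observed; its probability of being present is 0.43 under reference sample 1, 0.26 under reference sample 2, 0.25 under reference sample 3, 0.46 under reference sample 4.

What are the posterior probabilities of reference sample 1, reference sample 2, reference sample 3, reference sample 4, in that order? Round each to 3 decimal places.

0.835, 0.022, 0.028, 0.115

Multiply each prior by the joint likelihood of the evidence pattern:
  reference sample 1: 0.51 × 0.71 × 0.43 = 0.1557
  reference sample 2: 0.26 × 0.06 × 0.26 = 0.004056
  reference sample 3: 0.10 × 0.21 × 0.25 = 0.00525
  reference sample 4: 0.13 × 0.36 × 0.46 = 0.021528
Normalizing constant Z = 0.1557 + 0.004056 + 0.00525 + 0.021528 = 0.18654.
P(reference sample 1 | evidence) = 0.1557 / 0.18654 ≈ 0.835
P(reference sample 2 | evidence) = 0.004056 / 0.18654 ≈ 0.022
P(reference sample 3 | evidence) = 0.00525 / 0.18654 ≈ 0.028
P(reference sample 4 | evidence) = 0.021528 / 0.18654 ≈ 0.115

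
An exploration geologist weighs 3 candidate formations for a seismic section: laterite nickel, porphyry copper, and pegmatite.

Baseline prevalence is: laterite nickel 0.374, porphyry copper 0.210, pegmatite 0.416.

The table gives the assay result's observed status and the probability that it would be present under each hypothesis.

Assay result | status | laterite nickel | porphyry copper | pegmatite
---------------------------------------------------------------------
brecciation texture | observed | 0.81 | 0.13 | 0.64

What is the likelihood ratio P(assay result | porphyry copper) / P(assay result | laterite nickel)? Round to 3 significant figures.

0.160

Likelihood of this assay result under each hypothesis:
  porphyry copper: 0.13
  laterite nickel: 0.81
Bayes factor = 0.13 / 0.81 ≈ 0.160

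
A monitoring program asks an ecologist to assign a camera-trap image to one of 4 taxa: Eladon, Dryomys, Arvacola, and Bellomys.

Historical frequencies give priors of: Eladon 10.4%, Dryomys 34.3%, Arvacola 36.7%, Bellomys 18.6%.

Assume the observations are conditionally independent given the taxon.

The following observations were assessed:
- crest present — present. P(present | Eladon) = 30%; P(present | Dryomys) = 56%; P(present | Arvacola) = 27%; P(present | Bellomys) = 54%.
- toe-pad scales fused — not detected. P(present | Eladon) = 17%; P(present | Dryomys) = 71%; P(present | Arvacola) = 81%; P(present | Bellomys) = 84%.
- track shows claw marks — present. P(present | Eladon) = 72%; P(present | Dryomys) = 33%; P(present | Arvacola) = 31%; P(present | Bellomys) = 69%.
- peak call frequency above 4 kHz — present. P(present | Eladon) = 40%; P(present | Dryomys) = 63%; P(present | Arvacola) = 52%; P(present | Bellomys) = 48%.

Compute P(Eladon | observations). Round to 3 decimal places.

By Bayes' rule with conditional independence, the unnormalized weight for each hypothesis is prior × ∏ likelihoods (using 1 − P(present | H) for each absent observation):
  Eladon: 0.104 × 0.30 × (1 − 0.17) × 0.72 × 0.40 = 0.007458
  Dryomys: 0.343 × 0.56 × (1 − 0.71) × 0.33 × 0.63 = 0.011581
  Arvacola: 0.367 × 0.27 × (1 − 0.81) × 0.31 × 0.52 = 0.0030349
  Bellomys: 0.186 × 0.54 × (1 − 0.84) × 0.69 × 0.48 = 0.0053225
Marginal likelihood of the evidence = 0.027396.
P(Eladon | evidence) = 0.007458 / 0.027396 ≈ 0.272.

0.272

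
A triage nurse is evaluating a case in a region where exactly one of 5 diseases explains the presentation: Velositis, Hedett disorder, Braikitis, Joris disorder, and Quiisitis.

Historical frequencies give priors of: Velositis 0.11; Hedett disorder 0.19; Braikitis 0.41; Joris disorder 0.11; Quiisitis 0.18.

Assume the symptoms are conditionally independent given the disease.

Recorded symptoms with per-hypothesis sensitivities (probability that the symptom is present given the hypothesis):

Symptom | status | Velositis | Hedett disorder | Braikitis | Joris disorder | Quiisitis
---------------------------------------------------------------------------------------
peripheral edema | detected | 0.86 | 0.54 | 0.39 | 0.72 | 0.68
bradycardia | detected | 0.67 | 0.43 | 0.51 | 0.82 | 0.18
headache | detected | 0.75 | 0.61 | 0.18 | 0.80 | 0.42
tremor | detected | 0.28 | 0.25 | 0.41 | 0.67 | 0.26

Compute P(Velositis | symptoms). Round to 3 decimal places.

By Bayes' rule with conditional independence, the unnormalized weight for each hypothesis is prior × ∏ likelihoods:
  Velositis: 0.11 × 0.86 × 0.67 × 0.75 × 0.28 = 0.01331
  Hedett disorder: 0.19 × 0.54 × 0.43 × 0.61 × 0.25 = 0.006728
  Braikitis: 0.41 × 0.39 × 0.51 × 0.18 × 0.41 = 0.0060183
  Joris disorder: 0.11 × 0.72 × 0.82 × 0.80 × 0.67 = 0.03481
  Quiisitis: 0.18 × 0.68 × 0.18 × 0.42 × 0.26 = 0.0024059
Normalizing constant Z = 0.01331 + 0.006728 + 0.0060183 + 0.03481 + 0.0024059 = 0.063272.
P(Velositis | evidence) = 0.01331 / 0.063272 ≈ 0.210.

0.210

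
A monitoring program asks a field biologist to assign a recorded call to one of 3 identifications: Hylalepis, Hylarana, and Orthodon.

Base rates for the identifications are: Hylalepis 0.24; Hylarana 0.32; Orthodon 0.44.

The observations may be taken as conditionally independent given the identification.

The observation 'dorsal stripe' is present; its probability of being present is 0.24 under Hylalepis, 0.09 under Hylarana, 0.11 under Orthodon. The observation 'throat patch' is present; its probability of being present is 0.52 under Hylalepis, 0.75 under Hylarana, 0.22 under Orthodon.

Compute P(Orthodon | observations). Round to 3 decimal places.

0.171

Multiply each prior by the joint likelihood of the evidence pattern:
  Hylalepis: 0.24 × 0.24 × 0.52 = 0.029952
  Hylarana: 0.32 × 0.09 × 0.75 = 0.0216
  Orthodon: 0.44 × 0.11 × 0.22 = 0.010648
Marginal likelihood of the evidence = 0.0622.
P(Orthodon | evidence) = 0.010648 / 0.0622 ≈ 0.171.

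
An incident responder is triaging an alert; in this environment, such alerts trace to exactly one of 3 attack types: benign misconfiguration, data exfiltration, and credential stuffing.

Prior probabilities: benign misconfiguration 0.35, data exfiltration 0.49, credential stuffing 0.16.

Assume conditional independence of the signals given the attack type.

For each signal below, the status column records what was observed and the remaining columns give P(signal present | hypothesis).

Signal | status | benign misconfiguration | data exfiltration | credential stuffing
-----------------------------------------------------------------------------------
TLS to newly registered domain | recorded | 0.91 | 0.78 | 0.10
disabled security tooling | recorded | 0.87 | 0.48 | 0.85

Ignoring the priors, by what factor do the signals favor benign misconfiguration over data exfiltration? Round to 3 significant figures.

2.11

Take the product of per-signal likelihoods under each hypothesis, then divide.
  benign misconfiguration: 0.91 × 0.87 = 0.7917
  data exfiltration: 0.78 × 0.48 = 0.3744
Bayes factor = 0.7917 / 0.3744 ≈ 2.11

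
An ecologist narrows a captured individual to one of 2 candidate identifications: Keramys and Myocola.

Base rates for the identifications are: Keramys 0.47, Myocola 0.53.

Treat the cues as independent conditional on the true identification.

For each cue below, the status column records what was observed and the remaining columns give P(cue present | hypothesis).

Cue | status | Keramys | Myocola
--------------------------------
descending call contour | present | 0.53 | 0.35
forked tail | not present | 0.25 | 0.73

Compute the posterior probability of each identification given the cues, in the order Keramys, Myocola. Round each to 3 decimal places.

0.789, 0.211

Multiply each prior by the joint likelihood of the cue pattern (using 1 − P(present | H) for each absent cue):
  Keramys: 0.47 × 0.53 × (1 − 0.25) = 0.18682
  Myocola: 0.53 × 0.35 × (1 − 0.73) = 0.050085
Normalizing constant Z = 0.18682 + 0.050085 = 0.23691.
P(Keramys | evidence) = 0.18682 / 0.23691 ≈ 0.789
P(Myocola | evidence) = 0.050085 / 0.23691 ≈ 0.211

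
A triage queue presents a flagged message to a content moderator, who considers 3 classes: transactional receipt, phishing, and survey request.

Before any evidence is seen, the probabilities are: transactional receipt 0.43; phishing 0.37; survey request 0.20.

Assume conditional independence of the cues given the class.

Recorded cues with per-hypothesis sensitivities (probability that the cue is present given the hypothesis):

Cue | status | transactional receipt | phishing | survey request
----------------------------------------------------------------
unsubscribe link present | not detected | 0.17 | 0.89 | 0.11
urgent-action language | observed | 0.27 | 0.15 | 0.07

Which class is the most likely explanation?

For each hypothesis, the unnormalized posterior weight is prior × product of the cue likelihoods (using 1 − P(present | H) for each absent cue):
  transactional receipt: 0.43 × (1 − 0.17) × 0.27 = 0.096363
  phishing: 0.37 × (1 − 0.89) × 0.15 = 0.006105
  survey request: 0.20 × (1 − 0.11) × 0.07 = 0.01246
Normalizing constant Z = 0.096363 + 0.006105 + 0.01246 = 0.11493.
P(transactional receipt | evidence) ≈ 0.096363 / 0.11493 ≈ 0.838
P(phishing | evidence) ≈ 0.006105 / 0.11493 ≈ 0.053
P(survey request | evidence) ≈ 0.01246 / 0.11493 ≈ 0.108
The largest is 0.838, so transactional receipt is most probable.

transactional receipt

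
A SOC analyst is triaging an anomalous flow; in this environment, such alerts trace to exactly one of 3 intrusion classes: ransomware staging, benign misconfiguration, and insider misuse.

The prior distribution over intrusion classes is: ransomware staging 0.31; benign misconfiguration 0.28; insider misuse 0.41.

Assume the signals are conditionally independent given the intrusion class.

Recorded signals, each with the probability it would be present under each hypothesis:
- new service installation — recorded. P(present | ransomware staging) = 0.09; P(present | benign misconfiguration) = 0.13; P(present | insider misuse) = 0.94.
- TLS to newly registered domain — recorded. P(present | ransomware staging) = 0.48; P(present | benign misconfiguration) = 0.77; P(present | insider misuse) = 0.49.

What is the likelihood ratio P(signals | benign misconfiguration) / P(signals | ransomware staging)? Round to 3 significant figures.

Joint likelihood of the signal pattern under each hypothesis:
  benign misconfiguration: 0.13 × 0.77 = 0.1001
  ransomware staging: 0.09 × 0.48 = 0.0432
Bayes factor = 0.1001 / 0.0432 ≈ 2.32

2.32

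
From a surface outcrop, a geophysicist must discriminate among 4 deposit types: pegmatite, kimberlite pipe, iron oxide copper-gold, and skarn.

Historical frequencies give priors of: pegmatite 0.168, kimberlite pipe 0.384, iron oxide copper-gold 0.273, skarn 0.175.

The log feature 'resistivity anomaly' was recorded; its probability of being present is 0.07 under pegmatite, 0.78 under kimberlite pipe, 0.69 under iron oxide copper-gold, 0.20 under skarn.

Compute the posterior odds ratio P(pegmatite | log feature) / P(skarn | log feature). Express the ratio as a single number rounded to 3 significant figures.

Unnormalized posterior weight (prior times the log feature likelihood) for each of the two hypotheses:
  pegmatite: 0.168 × 0.07 = 0.01176
  skarn: 0.175 × 0.20 = 0.035
Posterior odds = 0.01176 / 0.035 ≈ 0.336.

0.336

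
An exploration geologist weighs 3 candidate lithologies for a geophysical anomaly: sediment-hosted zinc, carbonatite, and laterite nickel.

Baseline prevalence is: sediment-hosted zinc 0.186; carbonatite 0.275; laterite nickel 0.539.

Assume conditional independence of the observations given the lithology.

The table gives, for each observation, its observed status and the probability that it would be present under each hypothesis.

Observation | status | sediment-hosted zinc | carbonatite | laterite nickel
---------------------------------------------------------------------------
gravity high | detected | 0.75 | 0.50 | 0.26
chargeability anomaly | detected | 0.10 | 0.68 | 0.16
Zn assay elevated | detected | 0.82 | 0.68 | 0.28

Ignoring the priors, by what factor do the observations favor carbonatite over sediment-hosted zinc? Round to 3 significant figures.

Take the product of per-observation likelihoods under each hypothesis, then divide.
  carbonatite: 0.50 × 0.68 × 0.68 = 0.2312
  sediment-hosted zinc: 0.75 × 0.10 × 0.82 = 0.0615
Bayes factor = 0.2312 / 0.0615 ≈ 3.76

3.76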